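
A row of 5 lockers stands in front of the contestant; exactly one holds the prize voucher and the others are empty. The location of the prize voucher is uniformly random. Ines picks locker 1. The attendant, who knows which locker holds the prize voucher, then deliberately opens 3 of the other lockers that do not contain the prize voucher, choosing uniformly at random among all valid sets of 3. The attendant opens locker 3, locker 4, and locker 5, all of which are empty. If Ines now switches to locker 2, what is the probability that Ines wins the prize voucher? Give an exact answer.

Condition on the true location of the prize voucher.
If it is in locker 1 (prior 1/5): the attendant has 4 equally likely choices, so probability 1/4; weight (1/5)·(1/4) = 1/20.
If it is in locker 2 (prior 1/5): the attendant has no choice, probability 1; weight (1/5)·1 = 1/5.
If it is in any of lockers 3, 4, and 5 (prior 1/5 each): that locker was opened and seen not to hold the prize — ruled out; weight (1/5)·0 = 0 each.
The weights sum to 1/4.
So P(the prize voucher in locker 2 | the attendant opened locker 3, locker 4, and locker 5) = (1/5) / (1/4) = 4/5.

4/5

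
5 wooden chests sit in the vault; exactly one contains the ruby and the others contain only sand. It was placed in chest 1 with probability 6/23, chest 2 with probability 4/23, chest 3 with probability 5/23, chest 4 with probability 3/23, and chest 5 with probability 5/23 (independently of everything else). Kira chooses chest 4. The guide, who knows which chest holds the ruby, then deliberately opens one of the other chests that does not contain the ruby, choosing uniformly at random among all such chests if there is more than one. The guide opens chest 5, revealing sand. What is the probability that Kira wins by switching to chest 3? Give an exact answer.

20/69

Apply Bayes' rule, conditioning on where the ruby actually is.
If it is in chest 1 (prior 6/23): the guide has 3 equally likely choices, so probability 1/3; weight (6/23)·(1/3) = 2/23.
If it is in chest 2 (prior 4/23): the guide has 3 equally likely choices, so probability 1/3; weight (4/23)·(1/3) = 4/69.
If it is in chest 3 (prior 5/23): the guide has 3 equally likely choices, so probability 1/3; weight (5/23)·(1/3) = 5/69.
If it is in chest 4 (prior 3/23): the guide has 4 equally likely choices, so probability 1/4; weight (3/23)·(1/4) = 3/92.
If it is in chest 5 (prior 5/23): the guide opened chest 5, so this case is ruled out; weight (5/23)·0 = 0.
The weights sum to 1/4.
So P(the ruby in chest 3 | the guide opened chest 5) = (5/69) / (1/4) = 20/69.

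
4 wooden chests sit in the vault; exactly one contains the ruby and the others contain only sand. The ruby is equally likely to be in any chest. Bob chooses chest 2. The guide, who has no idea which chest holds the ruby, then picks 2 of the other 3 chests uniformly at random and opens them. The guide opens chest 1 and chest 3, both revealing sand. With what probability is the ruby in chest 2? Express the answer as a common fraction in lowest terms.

1/2

Apply Bayes' rule, conditioning on where the ruby actually is.
If it is in either of chests 1 and 3 (prior 1/4 each): that chest was opened and seen not to hold the prize — ruled out; weight (1/4)·0 = 0 each.
If it is in either of chests 2 and 4 (prior 1/4 each): the guide picks exactly this set with probability 1/3 regardless, and none is the prize; weight (1/4)·(1/3) = 1/12 each.
The weights sum to 1/6.
So P(the ruby in chest 2 | the guide opened chest 1 and chest 3) = (1/12) / (1/6) = 1/2.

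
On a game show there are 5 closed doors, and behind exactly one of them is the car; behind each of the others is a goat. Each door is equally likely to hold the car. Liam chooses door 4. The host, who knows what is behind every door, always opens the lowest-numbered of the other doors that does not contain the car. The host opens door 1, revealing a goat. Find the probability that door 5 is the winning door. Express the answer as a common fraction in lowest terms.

1/4

Apply Bayes' rule, conditioning on where the car actually is.
If it is behind door 1 (prior 1/5): the host opened door 1, so this case is ruled out; weight (1/5)·0 = 0.
If it is behind any of doors 2, 3, 4, and 5 (prior 1/5 each): door 1 is the lowest-numbered option available, probability 1; weight (1/5)·1 = 1/5 each.
The weights sum to 4/5.
So P(the car behind door 5 | the host opened door 1) = (1/5) / (4/5) = 1/4.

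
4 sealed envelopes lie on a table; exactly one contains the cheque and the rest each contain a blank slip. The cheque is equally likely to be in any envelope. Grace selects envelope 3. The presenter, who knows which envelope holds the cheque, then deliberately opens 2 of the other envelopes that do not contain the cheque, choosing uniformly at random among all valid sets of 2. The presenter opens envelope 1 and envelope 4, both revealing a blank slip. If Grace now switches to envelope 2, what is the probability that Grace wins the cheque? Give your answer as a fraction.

3/4

Apply Bayes' rule, conditioning on where the cheque actually is.
If it is in either of envelopes 1 and 4 (prior 1/4 each): that envelope was opened and seen not to hold the prize — ruled out; weight (1/4)·0 = 0 each.
If it is in envelope 2 (prior 1/4): the presenter has no choice, probability 1; weight (1/4)·1 = 1/4.
If it is in envelope 3 (prior 1/4): the presenter has 3 equally likely choices, so probability 1/3; weight (1/4)·(1/3) = 1/12.
The weights sum to 1/3.
So P(the cheque in envelope 2 | the presenter opened envelope 1 and envelope 4) = (1/4) / (1/3) = 3/4.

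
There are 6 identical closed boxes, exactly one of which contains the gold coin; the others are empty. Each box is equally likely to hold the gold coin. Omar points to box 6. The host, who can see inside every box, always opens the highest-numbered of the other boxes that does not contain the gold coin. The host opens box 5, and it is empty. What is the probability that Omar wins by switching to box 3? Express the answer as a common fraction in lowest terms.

Apply Bayes' rule, conditioning on where the gold coin actually is.
If it is in any of boxes 1, 2, 3, 4, and 6 (prior 1/6 each): box 5 is the highest-numbered option available, probability 1; weight (1/6)·1 = 1/6 each.
If it is in box 5 (prior 1/6): the host opened box 5, so this case is ruled out; weight (1/6)·0 = 0.
The weights sum to 5/6.
So P(the gold coin in box 3 | the host opened box 5) = (1/6) / (5/6) = 1/5.

1/5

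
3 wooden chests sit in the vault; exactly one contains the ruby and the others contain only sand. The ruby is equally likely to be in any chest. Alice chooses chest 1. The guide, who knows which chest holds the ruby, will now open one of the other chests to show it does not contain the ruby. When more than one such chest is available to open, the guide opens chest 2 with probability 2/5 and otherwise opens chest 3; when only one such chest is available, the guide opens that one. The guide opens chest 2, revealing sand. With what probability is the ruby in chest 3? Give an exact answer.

5/7

Apply Bayes' rule, conditioning on where the ruby actually is.
If it is in chest 1 (prior 1/3): chest 2 is available, opened with probability 2/5; weight (1/3)·(2/5) = 2/15.
If it is in chest 2 (prior 1/3): the guide opened chest 2, so this case is ruled out; weight (1/3)·0 = 0.
If it is in chest 3 (prior 1/3): only chest 2 is available, probability 1; weight (1/3)·1 = 1/3.
The weights sum to 7/15.
So P(the ruby in chest 3 | the guide opened chest 2) = (1/3) / (7/15) = 5/7.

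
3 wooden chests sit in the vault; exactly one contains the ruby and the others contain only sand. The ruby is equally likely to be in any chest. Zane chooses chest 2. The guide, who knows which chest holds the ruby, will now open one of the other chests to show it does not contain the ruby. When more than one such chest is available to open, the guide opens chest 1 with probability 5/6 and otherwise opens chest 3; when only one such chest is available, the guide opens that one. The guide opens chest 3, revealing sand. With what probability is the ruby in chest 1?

6/7

Apply Bayes' rule, conditioning on where the ruby actually is.
If it is in chest 1 (prior 1/3): only chest 3 is available, probability 1; weight (1/3)·1 = 1/3.
If it is in chest 2 (prior 1/3): chest 1 is available but not opened, probability 1/6; weight (1/3)·(1/6) = 1/18.
If it is in chest 3 (prior 1/3): the guide opened chest 3, so this case is ruled out; weight (1/3)·0 = 0.
The weights sum to 7/18.
So P(the ruby in chest 1 | the guide opened chest 3) = (1/3) / (7/18) = 6/7.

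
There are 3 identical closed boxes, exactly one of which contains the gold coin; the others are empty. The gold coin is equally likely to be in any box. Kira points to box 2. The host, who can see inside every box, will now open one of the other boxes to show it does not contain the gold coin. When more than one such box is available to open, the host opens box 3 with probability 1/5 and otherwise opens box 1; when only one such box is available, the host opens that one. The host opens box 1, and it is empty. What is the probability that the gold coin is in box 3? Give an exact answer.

5/9

Consider each possible location of the gold coin in turn.
If it is in box 1 (prior 1/3): the host opened box 1, so this case is ruled out; weight (1/3)·0 = 0.
If it is in box 2 (prior 1/3): box 3 is available but not opened, probability 4/5; weight (1/3)·(4/5) = 4/15.
If it is in box 3 (prior 1/3): only box 1 is available, probability 1; weight (1/3)·1 = 1/3.
The weights sum to 3/5.
So P(the gold coin in box 3 | the host opened box 1) = (1/3) / (3/5) = 5/9.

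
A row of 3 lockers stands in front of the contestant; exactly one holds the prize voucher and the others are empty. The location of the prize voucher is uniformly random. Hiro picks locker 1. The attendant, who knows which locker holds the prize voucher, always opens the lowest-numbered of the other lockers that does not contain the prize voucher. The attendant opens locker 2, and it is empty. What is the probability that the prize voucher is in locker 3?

1/2

Apply Bayes' rule, conditioning on where the prize voucher actually is.
If it is in either of lockers 1 and 3 (prior 1/3 each): locker 2 is the lowest-numbered option available, probability 1; weight (1/3)·1 = 1/3 each.
If it is in locker 2 (prior 1/3): the attendant opened locker 2, so this case is ruled out; weight (1/3)·0 = 0.
The weights sum to 2/3.
So P(the prize voucher in locker 3 | the attendant opened locker 2) = (1/3) / (2/3) = 1/2.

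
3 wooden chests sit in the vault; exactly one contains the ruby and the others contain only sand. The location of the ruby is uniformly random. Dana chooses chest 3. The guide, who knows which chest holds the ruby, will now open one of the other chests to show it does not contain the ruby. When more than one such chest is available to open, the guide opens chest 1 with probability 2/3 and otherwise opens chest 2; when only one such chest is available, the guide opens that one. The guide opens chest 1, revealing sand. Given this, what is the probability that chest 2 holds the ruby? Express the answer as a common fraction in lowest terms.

Consider each possible location of the ruby in turn.
If it is in chest 1 (prior 1/3): the guide opened chest 1, so this case is ruled out; weight (1/3)·0 = 0.
If it is in chest 2 (prior 1/3): only chest 1 is available, probability 1; weight (1/3)·1 = 1/3.
If it is in chest 3 (prior 1/3): chest 1 is available, opened with probability 2/3; weight (1/3)·(2/3) = 2/9.
The weights sum to 5/9.
So P(the ruby in chest 2 | the guide opened chest 1) = (1/3) / (5/9) = 3/5.

3/5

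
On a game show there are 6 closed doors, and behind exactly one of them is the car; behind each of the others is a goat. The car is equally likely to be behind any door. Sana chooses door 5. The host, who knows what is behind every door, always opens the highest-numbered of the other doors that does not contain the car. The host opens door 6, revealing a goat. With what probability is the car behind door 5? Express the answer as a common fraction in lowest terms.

Apply Bayes' rule, conditioning on where the car actually is.
If it is behind any of doors 1, 2, 3, 4, and 5 (prior 1/6 each): door 6 is the highest-numbered option available, probability 1; weight (1/6)·1 = 1/6 each.
If it is behind door 6 (prior 1/6): the host opened door 6, so this case is ruled out; weight (1/6)·0 = 0.
The weights sum to 5/6.
So P(the car behind door 5 | the host opened door 6) = (1/6) / (5/6) = 1/5.

1/5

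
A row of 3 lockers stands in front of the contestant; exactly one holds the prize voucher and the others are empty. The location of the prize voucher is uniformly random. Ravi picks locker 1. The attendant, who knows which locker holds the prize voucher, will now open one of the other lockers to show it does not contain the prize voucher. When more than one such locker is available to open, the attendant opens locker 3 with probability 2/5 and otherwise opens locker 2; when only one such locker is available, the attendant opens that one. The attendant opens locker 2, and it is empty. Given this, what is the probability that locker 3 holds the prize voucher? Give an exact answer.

5/8

Apply Bayes' rule, conditioning on where the prize voucher actually is.
If it is in locker 1 (prior 1/3): locker 3 is available but not opened, probability 3/5; weight (1/3)·(3/5) = 1/5.
If it is in locker 2 (prior 1/3): the attendant opened locker 2, so this case is ruled out; weight (1/3)·0 = 0.
If it is in locker 3 (prior 1/3): only locker 2 is available, probability 1; weight (1/3)·1 = 1/3.
The weights sum to 8/15.
So P(the prize voucher in locker 3 | the attendant opened locker 2) = (1/3) / (8/15) = 5/8.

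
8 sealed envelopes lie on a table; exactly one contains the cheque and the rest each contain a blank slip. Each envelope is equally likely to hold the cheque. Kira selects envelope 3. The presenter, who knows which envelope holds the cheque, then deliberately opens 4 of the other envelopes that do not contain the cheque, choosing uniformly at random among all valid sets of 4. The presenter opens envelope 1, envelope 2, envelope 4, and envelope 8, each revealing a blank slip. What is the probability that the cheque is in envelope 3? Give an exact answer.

1/8

Apply Bayes' rule, conditioning on where the cheque actually is.
If it is in any of envelopes 1, 2, 4, and 8 (prior 1/8 each): that envelope was opened and seen not to hold the prize — ruled out; weight (1/8)·0 = 0 each.
If it is in envelope 3 (prior 1/8): the presenter has 35 equally likely choices, so probability 1/35; weight (1/8)·(1/35) = 1/280.
If it is in any of envelopes 5, 6, and 7 (prior 1/8 each): the presenter has 15 equally likely choices, so probability 1/15; weight (1/8)·(1/15) = 1/120 each.
The weights sum to 1/35.
So P(the cheque in envelope 3 | the presenter opened envelope 1, envelope 2, envelope 4, and envelope 8) = (1/280) / (1/35) = 1/8.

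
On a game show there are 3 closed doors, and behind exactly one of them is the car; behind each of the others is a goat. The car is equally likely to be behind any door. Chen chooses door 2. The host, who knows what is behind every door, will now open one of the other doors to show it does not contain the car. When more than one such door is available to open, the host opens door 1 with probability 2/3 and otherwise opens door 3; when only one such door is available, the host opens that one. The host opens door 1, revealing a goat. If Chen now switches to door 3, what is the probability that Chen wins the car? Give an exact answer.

Apply Bayes' rule, conditioning on where the car actually is.
If it is behind door 1 (prior 1/3): the host opened door 1, so this case is ruled out; weight (1/3)·0 = 0.
If it is behind door 2 (prior 1/3): door 1 is available, opened with probability 2/3; weight (1/3)·(2/3) = 2/9.
If it is behind door 3 (prior 1/3): only door 1 is available, probability 1; weight (1/3)·1 = 1/3.
The weights sum to 5/9.
So P(the car behind door 3 | the host opened door 1) = (1/3) / (5/9) = 3/5.

3/5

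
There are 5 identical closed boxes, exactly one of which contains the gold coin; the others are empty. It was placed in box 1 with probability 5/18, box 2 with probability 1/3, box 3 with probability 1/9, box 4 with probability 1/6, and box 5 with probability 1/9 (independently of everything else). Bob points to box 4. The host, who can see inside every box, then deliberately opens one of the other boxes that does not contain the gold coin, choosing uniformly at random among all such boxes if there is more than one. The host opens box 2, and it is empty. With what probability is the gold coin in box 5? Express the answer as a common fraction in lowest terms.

Consider each possible location of the gold coin in turn.
If it is in box 1 (prior 5/18): the host has 3 equally likely choices, so probability 1/3; weight (5/18)·(1/3) = 5/54.
If it is in box 2 (prior 1/3): the host opened box 2, so this case is ruled out; weight (1/3)·0 = 0.
If it is in either of boxes 3 and 5 (prior 1/9 each): the host has 3 equally likely choices, so probability 1/3; weight (1/9)·(1/3) = 1/27 each.
If it is in box 4 (prior 1/6): the host has 4 equally likely choices, so probability 1/4; weight (1/6)·(1/4) = 1/24.
The weights sum to 5/24.
So P(the gold coin in box 5 | the host opened box 2) = (1/27) / (5/24) = 8/45.

8/45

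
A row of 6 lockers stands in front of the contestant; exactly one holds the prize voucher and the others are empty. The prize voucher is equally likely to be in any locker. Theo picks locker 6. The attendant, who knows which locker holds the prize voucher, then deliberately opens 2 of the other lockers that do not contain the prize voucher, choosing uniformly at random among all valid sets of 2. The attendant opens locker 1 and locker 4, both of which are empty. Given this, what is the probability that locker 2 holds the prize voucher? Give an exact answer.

5/18

Condition on the true location of the prize voucher.
If it is in either of lockers 1 and 4 (prior 1/6 each): that locker was opened and seen not to hold the prize — ruled out; weight (1/6)·0 = 0 each.
If it is in any of lockers 2, 3, and 5 (prior 1/6 each): the attendant has 6 equally likely choices, so probability 1/6; weight (1/6)·(1/6) = 1/36 each.
If it is in locker 6 (prior 1/6): the attendant has 10 equally likely choices, so probability 1/10; weight (1/6)·(1/10) = 1/60.
The weights sum to 1/10.
So P(the prize voucher in locker 2 | the attendant opened locker 1 and locker 4) = (1/36) / (1/10) = 5/18.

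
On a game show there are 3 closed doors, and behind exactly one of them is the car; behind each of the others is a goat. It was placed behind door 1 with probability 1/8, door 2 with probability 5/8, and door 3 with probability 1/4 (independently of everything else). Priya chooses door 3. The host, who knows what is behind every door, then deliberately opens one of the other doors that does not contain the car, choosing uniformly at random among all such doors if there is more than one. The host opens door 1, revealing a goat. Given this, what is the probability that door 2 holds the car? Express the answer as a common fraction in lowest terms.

5/6

Apply Bayes' rule, conditioning on where the car actually is.
If it is behind door 1 (prior 1/8): the host opened door 1, so this case is ruled out; weight (1/8)·0 = 0.
If it is behind door 2 (prior 5/8): the host has no choice, probability 1; weight (5/8)·1 = 5/8.
If it is behind door 3 (prior 1/4): the host has 2 equally likely choices, so probability 1/2; weight (1/4)·(1/2) = 1/8.
The weights sum to 3/4.
So P(the car behind door 2 | the host opened door 1) = (5/8) / (3/4) = 5/6.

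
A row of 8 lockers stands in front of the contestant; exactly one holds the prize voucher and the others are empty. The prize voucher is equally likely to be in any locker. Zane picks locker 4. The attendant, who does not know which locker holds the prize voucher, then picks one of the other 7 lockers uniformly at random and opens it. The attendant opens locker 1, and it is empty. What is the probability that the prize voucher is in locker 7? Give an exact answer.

Condition on the true location of the prize voucher.
If it is in locker 1 (prior 1/8): the attendant opened locker 1, so this case is ruled out; weight (1/8)·0 = 0.
If it is in any of lockers 2, 3, 4, 5, 6, 7, and 8 (prior 1/8 each): the attendant picks locker 1 with probability 1/7 regardless, and it is not the prize; weight (1/8)·(1/7) = 1/56 each.
The weights sum to 1/8.
So P(the prize voucher in locker 7 | the attendant opened locker 1) = (1/56) / (1/8) = 1/7.

1/7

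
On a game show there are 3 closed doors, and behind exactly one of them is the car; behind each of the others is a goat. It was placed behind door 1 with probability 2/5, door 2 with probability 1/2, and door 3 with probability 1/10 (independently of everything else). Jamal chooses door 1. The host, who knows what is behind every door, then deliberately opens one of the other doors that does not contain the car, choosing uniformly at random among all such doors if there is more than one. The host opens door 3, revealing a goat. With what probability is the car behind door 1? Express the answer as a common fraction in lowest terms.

Condition on the true location of the car.
If it is behind door 1 (prior 2/5): the host has 2 equally likely choices, so probability 1/2; weight (2/5)·(1/2) = 1/5.
If it is behind door 2 (prior 1/2): the host has no choice, probability 1; weight (1/2)·1 = 1/2.
If it is behind door 3 (prior 1/10): the host opened door 3, so this case is ruled out; weight (1/10)·0 = 0.
The weights sum to 7/10.
So P(the car behind door 1 | the host opened door 3) = (1/5) / (7/10) = 2/7.

2/7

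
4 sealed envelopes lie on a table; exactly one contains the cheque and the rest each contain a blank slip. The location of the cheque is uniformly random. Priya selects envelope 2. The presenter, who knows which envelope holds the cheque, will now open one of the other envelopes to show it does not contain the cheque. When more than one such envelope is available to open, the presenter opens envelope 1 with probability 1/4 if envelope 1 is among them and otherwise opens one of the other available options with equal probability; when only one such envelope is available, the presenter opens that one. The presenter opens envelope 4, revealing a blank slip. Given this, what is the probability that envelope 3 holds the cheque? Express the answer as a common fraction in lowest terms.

Condition on the true location of the cheque.
If it is in envelope 1 (prior 1/4): envelope 1 holds the prize so is unavailable; the presenter chooses uniformly among the 2 others, probability 1/2; weight (1/4)·(1/2) = 1/8.
If it is in envelope 2 (prior 1/4): envelope 1 is available but not opened; envelope 4 gets probability (1 − 1/4)/2 = 3/8; weight (1/4)·(3/8) = 3/32.
If it is in envelope 3 (prior 1/4): envelope 1 is available but not opened, probability 3/4; weight (1/4)·(3/4) = 3/16.
If it is in envelope 4 (prior 1/4): the presenter opened envelope 4, so this case is ruled out; weight (1/4)·0 = 0.
The weights sum to 13/32.
So P(the cheque in envelope 3 | the presenter opened envelope 4) = (3/16) / (13/32) = 6/13.

6/13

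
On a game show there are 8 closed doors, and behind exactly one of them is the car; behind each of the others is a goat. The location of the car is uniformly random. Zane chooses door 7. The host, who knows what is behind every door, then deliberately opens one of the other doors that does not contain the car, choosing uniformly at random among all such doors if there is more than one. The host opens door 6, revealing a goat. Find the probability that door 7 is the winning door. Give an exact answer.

1/8

Consider each possible location of the car in turn.
If it is behind any of doors 1, 2, 3, 4, 5, and 8 (prior 1/8 each): the host has 6 equally likely choices, so probability 1/6; weight (1/8)·(1/6) = 1/48 each.
If it is behind door 6 (prior 1/8): the host opened door 6, so this case is ruled out; weight (1/8)·0 = 0.
If it is behind door 7 (prior 1/8): the host has 7 equally likely choices, so probability 1/7; weight (1/8)·(1/7) = 1/56.
The weights sum to 1/7.
So P(the car behind door 7 | the host opened door 6) = (1/56) / (1/7) = 1/8.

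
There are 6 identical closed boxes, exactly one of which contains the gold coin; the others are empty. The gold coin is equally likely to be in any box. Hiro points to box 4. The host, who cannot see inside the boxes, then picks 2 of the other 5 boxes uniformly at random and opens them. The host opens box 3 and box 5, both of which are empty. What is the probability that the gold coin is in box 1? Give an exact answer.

Because the host chose which boxes to open without knowing where the gold coin is, the choice is independent of the prize location. Learning that none of the 2 opened boxes holds the gold coin simply rules out those 2 locations and leaves the remaining 4 boxes still equally likely by symmetry.
So P(the gold coin in box 1) = 1/4.

1/4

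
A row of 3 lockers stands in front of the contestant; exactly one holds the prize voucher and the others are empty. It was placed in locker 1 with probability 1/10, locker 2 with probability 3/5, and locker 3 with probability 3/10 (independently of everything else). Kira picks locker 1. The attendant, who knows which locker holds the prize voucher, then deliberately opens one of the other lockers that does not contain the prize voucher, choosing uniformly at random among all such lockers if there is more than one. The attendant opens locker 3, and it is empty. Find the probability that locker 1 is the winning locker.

1/13

Apply Bayes' rule, conditioning on where the prize voucher actually is.
If it is in locker 1 (prior 1/10): the attendant has 2 equally likely choices, so probability 1/2; weight (1/10)·(1/2) = 1/20.
If it is in locker 2 (prior 3/5): the attendant has no choice, probability 1; weight (3/5)·1 = 3/5.
If it is in locker 3 (prior 3/10): the attendant opened locker 3, so this case is ruled out; weight (3/10)·0 = 0.
The weights sum to 13/20.
So P(the prize voucher in locker 1 | the attendant opened locker 3) = (1/20) / (13/20) = 1/13.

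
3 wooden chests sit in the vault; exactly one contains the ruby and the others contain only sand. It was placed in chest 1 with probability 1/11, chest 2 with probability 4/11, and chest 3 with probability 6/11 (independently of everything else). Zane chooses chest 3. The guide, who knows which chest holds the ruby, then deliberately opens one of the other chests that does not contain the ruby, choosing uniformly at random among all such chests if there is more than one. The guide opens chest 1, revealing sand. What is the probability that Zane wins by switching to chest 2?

4/7

Condition on the true location of the ruby.
If it is in chest 1 (prior 1/11): the guide opened chest 1, so this case is ruled out; weight (1/11)·0 = 0.
If it is in chest 2 (prior 4/11): the guide has no choice, probability 1; weight (4/11)·1 = 4/11.
If it is in chest 3 (prior 6/11): the guide has 2 equally likely choices, so probability 1/2; weight (6/11)·(1/2) = 3/11.
The weights sum to 7/11.
So P(the ruby in chest 2 | the guide opened chest 1) = (4/11) / (7/11) = 4/7.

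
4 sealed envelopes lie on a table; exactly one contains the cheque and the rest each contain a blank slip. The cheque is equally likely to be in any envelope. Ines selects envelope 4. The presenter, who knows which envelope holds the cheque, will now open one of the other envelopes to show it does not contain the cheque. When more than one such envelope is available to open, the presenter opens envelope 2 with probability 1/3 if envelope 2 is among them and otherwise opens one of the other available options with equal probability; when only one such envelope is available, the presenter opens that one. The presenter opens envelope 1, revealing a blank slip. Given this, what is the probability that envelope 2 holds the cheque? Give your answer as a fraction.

Apply Bayes' rule, conditioning on where the cheque actually is.
If it is in envelope 1 (prior 1/4): the presenter opened envelope 1, so this case is ruled out; weight (1/4)·0 = 0.
If it is in envelope 2 (prior 1/4): envelope 2 holds the prize so is unavailable; the presenter chooses uniformly among the 2 others, probability 1/2; weight (1/4)·(1/2) = 1/8.
If it is in envelope 3 (prior 1/4): envelope 2 is available but not opened, probability 2/3; weight (1/4)·(2/3) = 1/6.
If it is in envelope 4 (prior 1/4): envelope 2 is available but not opened; envelope 1 gets probability (1 − 1/3)/2 = 1/3; weight (1/4)·(1/3) = 1/12.
The weights sum to 3/8.
So P(the cheque in envelope 2 | the presenter opened envelope 1) = (1/8) / (3/8) = 1/3.

1/3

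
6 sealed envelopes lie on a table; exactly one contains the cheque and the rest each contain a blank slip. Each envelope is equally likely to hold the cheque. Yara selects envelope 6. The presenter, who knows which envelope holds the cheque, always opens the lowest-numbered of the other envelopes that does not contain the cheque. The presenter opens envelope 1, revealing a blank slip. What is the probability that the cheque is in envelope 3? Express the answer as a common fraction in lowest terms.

1/5

Apply Bayes' rule, conditioning on where the cheque actually is.
If it is in envelope 1 (prior 1/6): the presenter opened envelope 1, so this case is ruled out; weight (1/6)·0 = 0.
If it is in any of envelopes 2, 3, 4, 5, and 6 (prior 1/6 each): envelope 1 is the lowest-numbered option available, probability 1; weight (1/6)·1 = 1/6 each.
The weights sum to 5/6.
So P(the cheque in envelope 3 | the presenter opened envelope 1) = (1/6) / (5/6) = 1/5.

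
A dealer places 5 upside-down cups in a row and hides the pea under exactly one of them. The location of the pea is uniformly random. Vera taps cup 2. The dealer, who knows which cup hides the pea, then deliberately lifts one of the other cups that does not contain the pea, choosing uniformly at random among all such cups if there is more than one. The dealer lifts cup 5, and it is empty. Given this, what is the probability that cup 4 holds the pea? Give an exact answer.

4/15

Apply Bayes' rule, conditioning on where the pea actually is.
If it is under any of cups 1, 3, and 4 (prior 1/5 each): the dealer has 3 equally likely choices, so probability 1/3; weight (1/5)·(1/3) = 1/15 each.
If it is under cup 2 (prior 1/5): the dealer has 4 equally likely choices, so probability 1/4; weight (1/5)·(1/4) = 1/20.
If it is under cup 5 (prior 1/5): the dealer opened cup 5, so this case is ruled out; weight (1/5)·0 = 0.
The weights sum to 1/4.
So P(the pea under cup 4 | the dealer opened cup 5) = (1/15) / (1/4) = 4/15.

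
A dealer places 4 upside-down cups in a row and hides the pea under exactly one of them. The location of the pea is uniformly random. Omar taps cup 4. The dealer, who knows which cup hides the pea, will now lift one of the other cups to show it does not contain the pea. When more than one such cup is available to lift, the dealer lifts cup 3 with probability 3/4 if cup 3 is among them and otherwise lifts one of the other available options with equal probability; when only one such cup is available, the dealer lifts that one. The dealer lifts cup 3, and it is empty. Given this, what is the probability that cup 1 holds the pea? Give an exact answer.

1/3

Consider each possible location of the pea in turn.
If it is under any of cups 1, 2, and 4 (prior 1/4 each): cup 3 is available, opened with probability 3/4; weight (1/4)·(3/4) = 3/16 each.
If it is under cup 3 (prior 1/4): the dealer opened cup 3, so this case is ruled out; weight (1/4)·0 = 0.
The weights sum to 9/16.
So P(the pea under cup 1 | the dealer opened cup 3) = (3/16) / (9/16) = 1/3.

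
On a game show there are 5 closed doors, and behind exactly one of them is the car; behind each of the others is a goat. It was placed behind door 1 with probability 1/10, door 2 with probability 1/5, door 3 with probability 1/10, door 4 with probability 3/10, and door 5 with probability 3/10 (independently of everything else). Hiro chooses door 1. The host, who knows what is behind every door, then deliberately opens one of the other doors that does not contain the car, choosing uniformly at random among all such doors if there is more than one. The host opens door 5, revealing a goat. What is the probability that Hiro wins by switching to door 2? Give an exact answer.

Condition on the true location of the car.
If it is behind door 1 (prior 1/10): the host has 4 equally likely choices, so probability 1/4; weight (1/10)·(1/4) = 1/40.
If it is behind door 2 (prior 1/5): the host has 3 equally likely choices, so probability 1/3; weight (1/5)·(1/3) = 1/15.
If it is behind door 3 (prior 1/10): the host has 3 equally likely choices, so probability 1/3; weight (1/10)·(1/3) = 1/30.
If it is behind door 4 (prior 3/10): the host has 3 equally likely choices, so probability 1/3; weight (3/10)·(1/3) = 1/10.
If it is behind door 5 (prior 3/10): the host opened door 5, so this case is ruled out; weight (3/10)·0 = 0.
The weights sum to 9/40.
So P(the car behind door 2 | the host opened door 5) = (1/15) / (9/40) = 8/27.

8/27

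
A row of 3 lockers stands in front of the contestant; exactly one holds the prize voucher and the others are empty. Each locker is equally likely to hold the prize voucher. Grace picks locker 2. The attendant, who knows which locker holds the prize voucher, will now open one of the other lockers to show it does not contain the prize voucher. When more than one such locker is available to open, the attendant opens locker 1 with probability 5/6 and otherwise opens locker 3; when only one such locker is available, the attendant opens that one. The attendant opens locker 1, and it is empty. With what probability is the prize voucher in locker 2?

Condition on the true location of the prize voucher.
If it is in locker 1 (prior 1/3): the attendant opened locker 1, so this case is ruled out; weight (1/3)·0 = 0.
If it is in locker 2 (prior 1/3): locker 1 is available, opened with probability 5/6; weight (1/3)·(5/6) = 5/18.
If it is in locker 3 (prior 1/3): only locker 1 is available, probability 1; weight (1/3)·1 = 1/3.
The weights sum to 11/18.
So P(the prize voucher in locker 2 | the attendant opened locker 1) = (5/18) / (11/18) = 5/11.

5/11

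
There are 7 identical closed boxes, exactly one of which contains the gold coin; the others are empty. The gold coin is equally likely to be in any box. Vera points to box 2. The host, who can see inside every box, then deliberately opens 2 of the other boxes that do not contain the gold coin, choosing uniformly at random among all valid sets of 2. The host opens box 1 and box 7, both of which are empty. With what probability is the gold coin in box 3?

Condition on the true location of the gold coin.
If it is in either of boxes 1 and 7 (prior 1/7 each): that box was opened and seen not to hold the prize — ruled out; weight (1/7)·0 = 0 each.
If it is in box 2 (prior 1/7): the host has 15 equally likely choices, so probability 1/15; weight (1/7)·(1/15) = 1/105.
If it is in any of boxes 3, 4, 5, and 6 (prior 1/7 each): the host has 10 equally likely choices, so probability 1/10; weight (1/7)·(1/10) = 1/70 each.
The weights sum to 1/15.
So P(the gold coin in box 3 | the host opened box 1 and box 7) = (1/70) / (1/15) = 3/14.

3/14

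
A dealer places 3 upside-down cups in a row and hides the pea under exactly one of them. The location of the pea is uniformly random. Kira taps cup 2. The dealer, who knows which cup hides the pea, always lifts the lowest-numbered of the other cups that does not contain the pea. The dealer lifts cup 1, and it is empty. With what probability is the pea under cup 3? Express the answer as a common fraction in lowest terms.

Consider each possible location of the pea in turn.
If it is under cup 1 (prior 1/3): the dealer opened cup 1, so this case is ruled out; weight (1/3)·0 = 0.
If it is under either of cups 2 and 3 (prior 1/3 each): cup 1 is the lowest-numbered option available, probability 1; weight (1/3)·1 = 1/3 each.
The weights sum to 2/3.
So P(the pea under cup 3 | the dealer opened cup 1) = (1/3) / (2/3) = 1/2.

1/2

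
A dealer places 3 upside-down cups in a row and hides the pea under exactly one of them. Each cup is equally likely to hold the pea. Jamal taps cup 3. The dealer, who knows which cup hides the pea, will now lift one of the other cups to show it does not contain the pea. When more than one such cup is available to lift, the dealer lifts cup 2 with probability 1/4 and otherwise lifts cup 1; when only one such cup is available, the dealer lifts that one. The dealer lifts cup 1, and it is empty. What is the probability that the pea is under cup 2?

Condition on the true location of the pea.
If it is under cup 1 (prior 1/3): the dealer opened cup 1, so this case is ruled out; weight (1/3)·0 = 0.
If it is under cup 2 (prior 1/3): only cup 1 is available, probability 1; weight (1/3)·1 = 1/3.
If it is under cup 3 (prior 1/3): cup 2 is available but not opened, probability 3/4; weight (1/3)·(3/4) = 1/4.
The weights sum to 7/12.
So P(the pea under cup 2 | the dealer opened cup 1) = (1/3) / (7/12) = 4/7.

4/7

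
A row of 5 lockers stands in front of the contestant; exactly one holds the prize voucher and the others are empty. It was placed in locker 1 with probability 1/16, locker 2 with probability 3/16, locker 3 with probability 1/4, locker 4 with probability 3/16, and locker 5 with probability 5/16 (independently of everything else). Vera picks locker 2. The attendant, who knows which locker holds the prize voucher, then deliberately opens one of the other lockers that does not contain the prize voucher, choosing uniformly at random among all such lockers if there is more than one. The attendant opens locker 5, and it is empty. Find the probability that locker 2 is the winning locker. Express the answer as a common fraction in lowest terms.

9/41

Apply Bayes' rule, conditioning on where the prize voucher actually is.
If it is in locker 1 (prior 1/16): the attendant has 3 equally likely choices, so probability 1/3; weight (1/16)·(1/3) = 1/48.
If it is in locker 2 (prior 3/16): the attendant has 4 equally likely choices, so probability 1/4; weight (3/16)·(1/4) = 3/64.
If it is in locker 3 (prior 1/4): the attendant has 3 equally likely choices, so probability 1/3; weight (1/4)·(1/3) = 1/12.
If it is in locker 4 (prior 3/16): the attendant has 3 equally likely choices, so probability 1/3; weight (3/16)·(1/3) = 1/16.
If it is in locker 5 (prior 5/16): the attendant opened locker 5, so this case is ruled out; weight (5/16)·0 = 0.
The weights sum to 41/192.
So P(the prize voucher in locker 2 | the attendant opened locker 5) = (3/64) / (41/192) = 9/41.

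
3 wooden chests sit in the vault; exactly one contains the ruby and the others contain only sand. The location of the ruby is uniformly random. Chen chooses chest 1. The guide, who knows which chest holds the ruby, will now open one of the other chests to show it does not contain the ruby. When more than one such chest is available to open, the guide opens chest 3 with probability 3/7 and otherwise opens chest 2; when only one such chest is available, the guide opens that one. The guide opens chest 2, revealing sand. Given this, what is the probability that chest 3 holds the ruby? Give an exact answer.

Condition on the true location of the ruby.
If it is in chest 1 (prior 1/3): chest 3 is available but not opened, probability 4/7; weight (1/3)·(4/7) = 4/21.
If it is in chest 2 (prior 1/3): the guide opened chest 2, so this case is ruled out; weight (1/3)·0 = 0.
If it is in chest 3 (prior 1/3): only chest 2 is available, probability 1; weight (1/3)·1 = 1/3.
The weights sum to 11/21.
So P(the ruby in chest 3 | the guide opened chest 2) = (1/3) / (11/21) = 7/11.

7/11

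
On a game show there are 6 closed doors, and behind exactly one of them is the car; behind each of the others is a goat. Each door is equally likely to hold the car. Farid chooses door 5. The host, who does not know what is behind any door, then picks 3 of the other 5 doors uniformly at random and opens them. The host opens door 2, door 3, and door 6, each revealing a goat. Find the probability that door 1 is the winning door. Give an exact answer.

Consider each possible location of the car in turn.
If it is behind any of doors 1, 4, and 5 (prior 1/6 each): the host picks exactly this set with probability 1/10 regardless, and none is the prize; weight (1/6)·(1/10) = 1/60 each.
If it is behind any of doors 2, 3, and 6 (prior 1/6 each): that door was opened and seen not to hold the prize — ruled out; weight (1/6)·0 = 0 each.
The weights sum to 1/20.
So P(the car behind door 1 | the host opened door 2, door 3, and door 6) = (1/60) / (1/20) = 1/3.

1/3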